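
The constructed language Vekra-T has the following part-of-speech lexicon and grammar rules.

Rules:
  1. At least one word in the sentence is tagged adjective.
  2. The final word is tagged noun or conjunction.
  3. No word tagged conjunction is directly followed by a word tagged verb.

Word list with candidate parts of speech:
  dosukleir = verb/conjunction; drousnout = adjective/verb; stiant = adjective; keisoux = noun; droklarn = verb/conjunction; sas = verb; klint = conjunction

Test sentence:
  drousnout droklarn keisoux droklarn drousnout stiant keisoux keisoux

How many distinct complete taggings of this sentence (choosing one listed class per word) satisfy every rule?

Candidates per position — 1:drousnout {adjective,verb}; 2:droklarn {verb,conjunction}; 3:keisoux {noun}; 4:droklarn {verb,conjunction}; 5:drousnout {adjective,verb}; 6:stiant {adjective}; 7:keisoux {noun}; 8:keisoux {noun}.
There are 16 candidate sequences in total.
Checking each against the rules leaves 12 sequences.
Count = 12.

12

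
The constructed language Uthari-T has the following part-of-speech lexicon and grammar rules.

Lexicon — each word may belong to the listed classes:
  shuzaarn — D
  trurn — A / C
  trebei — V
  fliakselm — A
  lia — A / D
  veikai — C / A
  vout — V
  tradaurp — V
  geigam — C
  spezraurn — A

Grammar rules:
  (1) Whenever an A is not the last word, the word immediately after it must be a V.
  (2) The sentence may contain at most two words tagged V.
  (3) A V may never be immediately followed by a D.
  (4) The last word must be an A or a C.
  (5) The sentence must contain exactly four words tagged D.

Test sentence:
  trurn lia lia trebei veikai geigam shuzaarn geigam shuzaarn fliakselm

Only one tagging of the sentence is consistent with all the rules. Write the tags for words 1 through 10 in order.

Candidates per position — 1:trurn {A,C}; 2:lia {A,D}; 3:lia {A,D}; 4:trebei {V}; 5:veikai {C,A}; 6:geigam {C}; 7:shuzaarn {D}; 8:geigam {C}; 9:shuzaarn {D}; 10:fliakselm {A}.
Position 1: A is ruled out by rule 1; that leaves C.
Position 2: A is ruled out by rule 1; that leaves D.
Position 3: A is ruled out by rule 5; that leaves D.
Position 5: A is ruled out by rule 1; that leaves C.
The only consistent sequence is: C D D V C C D C D A.
Verifying each rule — rule 1 ok; rule 2 ok; rule 3 ok; rule 4 ok; rule 5 ok.

C D D V C C D C D A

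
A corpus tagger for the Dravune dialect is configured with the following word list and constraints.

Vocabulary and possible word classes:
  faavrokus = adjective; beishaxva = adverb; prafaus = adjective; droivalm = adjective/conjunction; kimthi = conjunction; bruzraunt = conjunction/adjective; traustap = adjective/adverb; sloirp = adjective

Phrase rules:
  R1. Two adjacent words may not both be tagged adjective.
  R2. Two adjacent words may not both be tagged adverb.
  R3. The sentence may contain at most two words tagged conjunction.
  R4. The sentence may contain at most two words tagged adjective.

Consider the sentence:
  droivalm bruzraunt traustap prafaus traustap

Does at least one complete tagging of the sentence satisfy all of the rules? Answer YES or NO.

Candidates per position — 1:droivalm {adjective,conjunction}; 2:bruzraunt {conjunction,adjective}; 3:traustap {adjective,adverb}; 4:prafaus {adjective}; 5:traustap {adjective,adverb}.
One satisfying assignment: adjective conjunction adverb adjective adverb.
Checking: rule 1 holds; rule 2 holds; rule 3 holds; rule 4 holds.

YES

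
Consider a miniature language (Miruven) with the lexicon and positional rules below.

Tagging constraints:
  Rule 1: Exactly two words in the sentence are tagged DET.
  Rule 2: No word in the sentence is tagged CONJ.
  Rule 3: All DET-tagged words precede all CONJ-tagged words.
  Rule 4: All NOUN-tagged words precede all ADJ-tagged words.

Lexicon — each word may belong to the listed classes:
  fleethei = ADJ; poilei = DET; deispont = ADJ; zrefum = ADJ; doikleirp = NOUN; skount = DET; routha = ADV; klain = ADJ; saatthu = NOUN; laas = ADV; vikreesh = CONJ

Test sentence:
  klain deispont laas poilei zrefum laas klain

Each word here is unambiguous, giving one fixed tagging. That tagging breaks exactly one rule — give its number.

Fixed tagging: ADJ ADJ ADV DET ADJ ADV ADJ.
Rule check: R1 fail, R2 pass, R3 pass, R4 pass.
Only rule 1 fails.

1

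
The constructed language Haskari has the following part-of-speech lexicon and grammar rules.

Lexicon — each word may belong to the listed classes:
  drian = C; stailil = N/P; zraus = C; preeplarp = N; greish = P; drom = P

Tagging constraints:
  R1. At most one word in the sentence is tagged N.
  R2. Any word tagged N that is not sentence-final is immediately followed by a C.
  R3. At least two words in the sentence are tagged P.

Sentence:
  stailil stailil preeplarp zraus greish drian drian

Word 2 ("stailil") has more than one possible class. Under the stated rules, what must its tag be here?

Candidates per position — 1:stailil {N,P}; 2:stailil {N,P}; 3:preeplarp {N}; 4:zraus {C}; 5:greish {P}; 6:drian {C}; 7:drian {C}.
Position 1: tagging it N would leave rule 1 unsatisfiable, so it must be P.
Position 2: tagging it N would leave rule 1 unsatisfiable, so it must be P.
That leaves exactly one tagging: P P N C P C C.
Checking: rule 1 holds; rule 2 holds; rule 3 holds.

P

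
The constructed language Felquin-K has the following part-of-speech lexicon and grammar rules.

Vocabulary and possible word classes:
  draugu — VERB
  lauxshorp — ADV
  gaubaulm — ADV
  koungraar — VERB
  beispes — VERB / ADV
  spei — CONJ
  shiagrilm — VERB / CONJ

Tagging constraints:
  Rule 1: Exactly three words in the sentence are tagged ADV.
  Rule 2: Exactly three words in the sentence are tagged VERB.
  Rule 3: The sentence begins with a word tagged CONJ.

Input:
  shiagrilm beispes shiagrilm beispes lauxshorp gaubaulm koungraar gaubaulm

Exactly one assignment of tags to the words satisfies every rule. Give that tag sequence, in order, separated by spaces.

CONJ VERB CONJ VERB ADV ADV VERB ADV

Candidates per position — 1:shiagrilm {VERB,CONJ}; 2:beispes {VERB,ADV}; 3:shiagrilm {VERB,CONJ}; 4:beispes {VERB,ADV}; 5:lauxshorp {ADV}; 6:gaubaulm {ADV}; 7:koungraar {VERB}; 8:gaubaulm {ADV}.
At position 1, choosing VERB makes rule 3 impossible to satisfy; hence CONJ.
At position 2, choosing ADV makes rule 1 impossible to satisfy; hence VERB.
At position 4, choosing ADV makes rule 1 impossible to satisfy; hence VERB.
At position 3, choosing VERB makes rule 2 impossible to satisfy; hence CONJ.
The only consistent sequence is: CONJ VERB CONJ VERB ADV ADV VERB ADV.
Check: rule 1 satisfied; rule 2 satisfied; rule 3 satisfied.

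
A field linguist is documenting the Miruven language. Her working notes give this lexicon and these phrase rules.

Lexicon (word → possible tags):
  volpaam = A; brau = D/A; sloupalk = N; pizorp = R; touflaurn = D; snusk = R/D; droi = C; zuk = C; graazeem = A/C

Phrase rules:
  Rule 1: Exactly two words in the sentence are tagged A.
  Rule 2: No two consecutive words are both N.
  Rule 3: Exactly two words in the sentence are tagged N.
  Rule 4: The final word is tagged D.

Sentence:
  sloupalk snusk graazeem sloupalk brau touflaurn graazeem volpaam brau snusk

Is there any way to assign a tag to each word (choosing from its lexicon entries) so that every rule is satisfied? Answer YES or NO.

Candidates per position — 1:sloupalk {N}; 2:snusk {R,D}; 3:graazeem {A,C}; 4:sloupalk {N}; 5:brau {D,A}; 6:touflaurn {D}; 7:graazeem {A,C}; 8:volpaam {A}; 9:brau {D,A}; 10:snusk {R,D}.
One satisfying assignment: N R C N D D C A A D.
Check: rule 1 holds; rule 2 holds; rule 3 holds; rule 4 holds.

YES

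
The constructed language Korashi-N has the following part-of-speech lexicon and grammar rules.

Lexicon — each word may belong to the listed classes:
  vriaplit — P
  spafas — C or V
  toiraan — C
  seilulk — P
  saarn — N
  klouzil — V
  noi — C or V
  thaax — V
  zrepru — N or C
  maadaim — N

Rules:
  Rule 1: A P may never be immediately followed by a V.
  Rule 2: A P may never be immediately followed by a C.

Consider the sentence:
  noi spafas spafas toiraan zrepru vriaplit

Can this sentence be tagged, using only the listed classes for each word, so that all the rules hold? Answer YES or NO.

YES

Candidates per position — 1:noi {C,V}; 2:spafas {C,V}; 3:spafas {C,V}; 4:toiraan {C}; 5:zrepru {N,C}; 6:vriaplit {P}.
One satisfying assignment: V C C C N P.
Verifying each rule — rule 1 ok; rule 2 ok.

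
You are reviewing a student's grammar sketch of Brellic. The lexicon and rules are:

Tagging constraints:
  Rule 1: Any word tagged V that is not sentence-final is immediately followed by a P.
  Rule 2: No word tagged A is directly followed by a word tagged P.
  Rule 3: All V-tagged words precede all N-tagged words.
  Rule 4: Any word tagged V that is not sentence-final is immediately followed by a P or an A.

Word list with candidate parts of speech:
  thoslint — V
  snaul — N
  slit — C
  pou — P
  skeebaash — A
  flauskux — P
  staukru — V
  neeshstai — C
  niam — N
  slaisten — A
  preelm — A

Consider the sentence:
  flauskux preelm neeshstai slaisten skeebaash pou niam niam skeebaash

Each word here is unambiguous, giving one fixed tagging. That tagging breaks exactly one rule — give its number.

2

Fixed tagging: P A C A A P N N A.
Checking each rule: R1 ✓, R2 ✗, R3 ✓, R4 ✓.
Only rule 2 fails.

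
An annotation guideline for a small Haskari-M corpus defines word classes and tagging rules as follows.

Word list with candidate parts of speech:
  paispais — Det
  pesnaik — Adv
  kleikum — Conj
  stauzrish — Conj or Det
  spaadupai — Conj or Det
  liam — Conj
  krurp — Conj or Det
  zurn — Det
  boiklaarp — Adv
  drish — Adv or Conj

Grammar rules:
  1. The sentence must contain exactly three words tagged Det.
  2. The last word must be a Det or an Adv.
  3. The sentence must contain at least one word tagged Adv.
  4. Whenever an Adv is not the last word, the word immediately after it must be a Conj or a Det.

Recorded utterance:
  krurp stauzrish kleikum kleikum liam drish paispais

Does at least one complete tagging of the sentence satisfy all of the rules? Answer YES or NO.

Candidates per position — 1:krurp {Conj,Det}; 2:stauzrish {Conj,Det}; 3:kleikum {Conj}; 4:kleikum {Conj}; 5:liam {Conj}; 6:drish {Adv,Conj}; 7:paispais {Det}.
One satisfying assignment: Det Det Conj Conj Conj Adv Det.
Verifying each rule — rule 1 ✓; rule 2 ✓; rule 3 ✓; rule 4 ✓.

YES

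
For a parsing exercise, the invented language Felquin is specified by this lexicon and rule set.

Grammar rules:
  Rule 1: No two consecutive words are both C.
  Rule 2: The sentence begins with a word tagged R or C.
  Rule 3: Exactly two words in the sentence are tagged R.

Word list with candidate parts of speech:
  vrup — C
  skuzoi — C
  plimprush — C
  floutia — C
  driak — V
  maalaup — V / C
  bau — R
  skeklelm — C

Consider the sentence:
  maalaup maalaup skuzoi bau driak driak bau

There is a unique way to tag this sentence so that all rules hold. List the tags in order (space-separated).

Candidates per position — 1:maalaup {V,C}; 2:maalaup {V,C}; 3:skuzoi {C}; 4:bau {R}; 5:driak {V}; 6:driak {V}; 7:bau {R}.
If word 1 were V, no tagging could satisfy rule 2; so word 1 is C.
If word 2 were C, no tagging could satisfy rule 1; so word 2 is V.
That leaves exactly one tagging: C V C R V V R.
Checking: rule 1 satisfied; rule 2 satisfied; rule 3 satisfied.

C V C R V V R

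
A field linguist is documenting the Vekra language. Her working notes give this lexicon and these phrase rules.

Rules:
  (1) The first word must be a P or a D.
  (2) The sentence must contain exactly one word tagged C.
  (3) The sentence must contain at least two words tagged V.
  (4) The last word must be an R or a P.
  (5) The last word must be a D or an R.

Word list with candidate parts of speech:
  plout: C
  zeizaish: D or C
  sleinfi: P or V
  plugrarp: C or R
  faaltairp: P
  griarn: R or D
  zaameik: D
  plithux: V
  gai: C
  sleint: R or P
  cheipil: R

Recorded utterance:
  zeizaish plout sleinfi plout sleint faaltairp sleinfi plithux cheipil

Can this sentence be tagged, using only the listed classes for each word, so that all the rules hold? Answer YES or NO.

Candidates per position — 1:zeizaish {D,C}; 2:plout {C}; 3:sleinfi {P,V}; 4:plout {C}; 5:sleint {R,P}; 6:faaltairp {P}; 7:sleinfi {P,V}; 8:plithux {V}; 9:cheipil {R}.
Rule 2 cannot be satisfied by any choice of tags from the lexicon.
So there is no consistent tagging.

NO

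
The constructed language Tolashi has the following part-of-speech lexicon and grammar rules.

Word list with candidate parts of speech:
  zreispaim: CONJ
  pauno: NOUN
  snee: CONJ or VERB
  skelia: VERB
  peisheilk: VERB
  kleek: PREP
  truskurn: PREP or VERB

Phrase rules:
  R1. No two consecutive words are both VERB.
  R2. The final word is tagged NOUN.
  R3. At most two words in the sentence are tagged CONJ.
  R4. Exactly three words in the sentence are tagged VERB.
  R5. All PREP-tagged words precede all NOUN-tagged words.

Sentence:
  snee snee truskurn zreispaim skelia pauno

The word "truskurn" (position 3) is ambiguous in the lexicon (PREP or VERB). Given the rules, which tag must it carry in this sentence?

Candidates per position — 1:snee {CONJ,VERB}; 2:snee {CONJ,VERB}; 3:truskurn {PREP,VERB}; 4:zreispaim {CONJ}; 5:skelia {VERB}; 6:pauno {NOUN}.
Position 3: the remaining choice is settled jointly with positions 1, 2 — only VERB at position 3 is part of a tagging that satisfies every rule.
The only consistent sequence is: VERB CONJ VERB CONJ VERB NOUN.
Rule-by-rule: rule 1 ✓; rule 2 ✓; rule 3 ✓; rule 4 ✓; rule 5 ✓.

VERB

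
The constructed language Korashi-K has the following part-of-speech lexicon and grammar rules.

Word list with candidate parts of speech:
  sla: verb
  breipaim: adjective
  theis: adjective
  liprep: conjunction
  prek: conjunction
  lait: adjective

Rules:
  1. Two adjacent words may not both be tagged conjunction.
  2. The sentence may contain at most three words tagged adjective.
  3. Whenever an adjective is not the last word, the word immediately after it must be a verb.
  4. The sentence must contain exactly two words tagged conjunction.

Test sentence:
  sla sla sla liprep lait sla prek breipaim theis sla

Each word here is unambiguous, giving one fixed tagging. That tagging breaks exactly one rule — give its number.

Fixed tagging: verb verb verb conjunction adjective verb conjunction adjective adjective verb.
Rule check: R1 ok, R2 ok, R3 fails, R4 ok.
Only rule 3 fails.

3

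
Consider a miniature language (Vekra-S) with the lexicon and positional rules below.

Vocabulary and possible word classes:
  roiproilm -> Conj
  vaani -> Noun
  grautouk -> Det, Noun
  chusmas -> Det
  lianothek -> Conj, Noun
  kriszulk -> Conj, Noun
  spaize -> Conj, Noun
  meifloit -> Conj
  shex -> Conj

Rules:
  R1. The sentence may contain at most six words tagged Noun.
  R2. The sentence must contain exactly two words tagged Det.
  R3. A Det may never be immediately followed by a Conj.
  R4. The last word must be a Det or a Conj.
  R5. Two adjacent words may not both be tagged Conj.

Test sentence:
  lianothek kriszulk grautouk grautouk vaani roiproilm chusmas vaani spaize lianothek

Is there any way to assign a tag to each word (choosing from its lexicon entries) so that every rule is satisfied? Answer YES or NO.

Candidates per position — 1:lianothek {Conj,Noun}; 2:kriszulk {Conj,Noun}; 3:grautouk {Det,Noun}; 4:grautouk {Det,Noun}; 5:vaani {Noun}; 6:roiproilm {Conj}; 7:chusmas {Det}; 8:vaani {Noun}; 9:spaize {Conj,Noun}; 10:lianothek {Conj,Noun}.
One satisfying assignment: Noun Conj Noun Det Noun Conj Det Noun Noun Conj.
Checking: rule 1 ok; rule 2 ok; rule 3 ok; rule 4 ok; rule 5 ok.

YES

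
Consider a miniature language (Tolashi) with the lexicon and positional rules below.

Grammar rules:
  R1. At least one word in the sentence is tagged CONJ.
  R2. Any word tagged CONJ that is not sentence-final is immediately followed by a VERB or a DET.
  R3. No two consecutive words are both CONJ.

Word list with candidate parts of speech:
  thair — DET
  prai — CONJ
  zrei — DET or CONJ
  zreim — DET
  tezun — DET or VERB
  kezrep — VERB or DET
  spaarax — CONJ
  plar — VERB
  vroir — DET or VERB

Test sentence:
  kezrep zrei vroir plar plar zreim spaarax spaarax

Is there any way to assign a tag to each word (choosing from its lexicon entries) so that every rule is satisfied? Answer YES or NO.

NO

Candidates per position — 1:kezrep {VERB,DET}; 2:zrei {DET,CONJ}; 3:vroir {DET,VERB}; 4:plar {VERB}; 5:plar {VERB}; 6:zreim {DET}; 7:spaarax {CONJ}; 8:spaarax {CONJ}.
Rule 2 cannot be satisfied by any choice of tags from the lexicon.
So there is no consistent tagging.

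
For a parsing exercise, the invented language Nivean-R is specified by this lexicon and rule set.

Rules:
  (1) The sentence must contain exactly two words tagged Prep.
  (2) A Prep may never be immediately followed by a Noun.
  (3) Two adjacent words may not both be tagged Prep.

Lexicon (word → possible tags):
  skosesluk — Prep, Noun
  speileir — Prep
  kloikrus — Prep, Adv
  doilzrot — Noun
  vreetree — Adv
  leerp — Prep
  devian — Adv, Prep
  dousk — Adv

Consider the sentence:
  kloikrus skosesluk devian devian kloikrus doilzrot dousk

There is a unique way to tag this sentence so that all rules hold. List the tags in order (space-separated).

Adv Prep Adv Prep Adv Noun Adv

Candidates per position — 1:kloikrus {Prep,Adv}; 2:skosesluk {Prep,Noun}; 3:devian {Adv,Prep}; 4:devian {Adv,Prep}; 5:kloikrus {Prep,Adv}; 6:doilzrot {Noun}; 7:dousk {Adv}.
Word 5 cannot be Prep — rule 2 would then fail for every completion. It is Adv.
The remaining ambiguous positions (1, 2, 3, 4) are resolved jointly — only one combination satisfies every rule.
So the tagging must be: Adv Prep Adv Prep Adv Noun Adv.
Check: rule 1 ✓; rule 2 ✓; rule 3 ✓.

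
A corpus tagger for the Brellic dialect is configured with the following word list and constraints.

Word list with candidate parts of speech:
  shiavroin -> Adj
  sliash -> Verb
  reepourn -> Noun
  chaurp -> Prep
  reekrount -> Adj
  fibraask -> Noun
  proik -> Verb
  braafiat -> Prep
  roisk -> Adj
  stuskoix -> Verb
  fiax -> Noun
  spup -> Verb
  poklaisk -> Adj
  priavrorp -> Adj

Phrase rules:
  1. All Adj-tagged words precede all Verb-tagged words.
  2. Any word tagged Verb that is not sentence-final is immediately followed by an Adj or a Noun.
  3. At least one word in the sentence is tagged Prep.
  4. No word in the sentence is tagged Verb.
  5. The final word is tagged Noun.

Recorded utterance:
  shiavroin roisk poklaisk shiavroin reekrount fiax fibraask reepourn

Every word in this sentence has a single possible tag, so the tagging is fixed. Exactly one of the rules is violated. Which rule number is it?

Fixed tagging: Adj Adj Adj Adj Adj Noun Noun Noun.
Checking each rule: R1 ok, R2 ok, R3 fails, R4 ok, R5 ok.
Only rule 3 fails.

3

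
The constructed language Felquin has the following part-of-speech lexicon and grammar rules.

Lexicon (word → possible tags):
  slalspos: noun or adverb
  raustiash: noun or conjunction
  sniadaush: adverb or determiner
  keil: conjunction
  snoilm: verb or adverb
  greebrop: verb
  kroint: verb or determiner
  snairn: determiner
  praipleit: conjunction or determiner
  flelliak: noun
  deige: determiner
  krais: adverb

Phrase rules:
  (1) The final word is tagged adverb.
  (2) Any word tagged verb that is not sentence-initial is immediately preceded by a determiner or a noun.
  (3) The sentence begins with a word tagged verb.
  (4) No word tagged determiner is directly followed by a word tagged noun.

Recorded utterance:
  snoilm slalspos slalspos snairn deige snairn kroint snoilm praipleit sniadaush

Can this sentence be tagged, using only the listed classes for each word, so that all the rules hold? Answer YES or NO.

Candidates per position — 1:snoilm {verb,adverb}; 2:slalspos {noun,adverb}; 3:slalspos {noun,adverb}; 4:snairn {determiner}; 5:deige {determiner}; 6:snairn {determiner}; 7:kroint {verb,determiner}; 8:snoilm {verb,adverb}; 9:praipleit {conjunction,determiner}; 10:sniadaush {adverb,determiner}.
One satisfying assignment: verb adverb noun determiner determiner determiner verb adverb conjunction adverb.
Verifying each rule — rule 1 ok; rule 2 ok; rule 3 ok; rule 4 ok.

YES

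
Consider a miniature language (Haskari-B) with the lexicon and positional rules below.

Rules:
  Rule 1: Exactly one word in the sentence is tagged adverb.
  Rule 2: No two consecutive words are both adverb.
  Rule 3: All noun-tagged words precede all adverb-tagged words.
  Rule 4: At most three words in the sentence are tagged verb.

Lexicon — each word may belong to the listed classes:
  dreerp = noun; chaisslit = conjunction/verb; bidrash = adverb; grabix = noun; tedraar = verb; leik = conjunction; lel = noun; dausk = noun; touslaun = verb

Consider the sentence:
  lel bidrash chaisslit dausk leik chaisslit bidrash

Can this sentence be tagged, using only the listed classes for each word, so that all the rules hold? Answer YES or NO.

Candidates per position — 1:lel {noun}; 2:bidrash {adverb}; 3:chaisslit {conjunction,verb}; 4:dausk {noun}; 5:leik {conjunction}; 6:chaisslit {conjunction,verb}; 7:bidrash {adverb}.
Rule 1 cannot be satisfied by any choice of tags from the lexicon.
So there is no consistent tagging.

NO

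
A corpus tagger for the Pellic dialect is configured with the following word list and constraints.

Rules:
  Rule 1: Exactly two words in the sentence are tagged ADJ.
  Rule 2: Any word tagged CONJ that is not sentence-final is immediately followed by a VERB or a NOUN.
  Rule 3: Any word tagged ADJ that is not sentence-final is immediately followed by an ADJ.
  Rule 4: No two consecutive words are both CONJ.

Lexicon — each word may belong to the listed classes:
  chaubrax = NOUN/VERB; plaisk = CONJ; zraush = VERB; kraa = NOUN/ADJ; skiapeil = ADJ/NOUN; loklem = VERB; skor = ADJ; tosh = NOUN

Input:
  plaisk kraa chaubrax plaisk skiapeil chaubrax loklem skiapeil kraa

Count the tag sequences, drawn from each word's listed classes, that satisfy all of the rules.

Candidates per position — 1:plaisk {CONJ}; 2:kraa {NOUN,ADJ}; 3:chaubrax {NOUN,VERB}; 4:plaisk {CONJ}; 5:skiapeil {ADJ,NOUN}; 6:chaubrax {NOUN,VERB}; 7:loklem {VERB}; 8:skiapeil {ADJ,NOUN}; 9:kraa {NOUN,ADJ}.
There are 64 candidate sequences in total.
The sequences that satisfy every rule: CONJ NOUN NOUN CONJ NOUN NOUN VERB ADJ ADJ; CONJ NOUN NOUN CONJ NOUN VERB VERB ADJ ADJ; CONJ NOUN VERB CONJ NOUN NOUN VERB ADJ ADJ; CONJ NOUN VERB CONJ NOUN VERB VERB ADJ ADJ.
Count = 4.

4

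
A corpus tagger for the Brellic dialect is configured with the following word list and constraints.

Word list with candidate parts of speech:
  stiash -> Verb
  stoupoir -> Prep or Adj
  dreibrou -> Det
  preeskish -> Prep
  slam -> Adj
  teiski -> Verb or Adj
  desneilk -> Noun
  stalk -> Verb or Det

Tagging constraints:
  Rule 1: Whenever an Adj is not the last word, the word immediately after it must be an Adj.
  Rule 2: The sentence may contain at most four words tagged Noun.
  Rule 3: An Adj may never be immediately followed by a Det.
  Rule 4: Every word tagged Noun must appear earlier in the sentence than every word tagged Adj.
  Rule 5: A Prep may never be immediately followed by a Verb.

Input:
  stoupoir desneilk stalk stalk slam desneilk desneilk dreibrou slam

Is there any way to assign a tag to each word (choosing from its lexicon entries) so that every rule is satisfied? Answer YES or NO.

Candidates per position — 1:stoupoir {Prep,Adj}; 2:desneilk {Noun}; 3:stalk {Verb,Det}; 4:stalk {Verb,Det}; 5:slam {Adj}; 6:desneilk {Noun}; 7:desneilk {Noun}; 8:dreibrou {Det}; 9:slam {Adj}.
Rule 1 cannot be satisfied by any choice of tags from the lexicon.
So there is no consistent tagging.

NO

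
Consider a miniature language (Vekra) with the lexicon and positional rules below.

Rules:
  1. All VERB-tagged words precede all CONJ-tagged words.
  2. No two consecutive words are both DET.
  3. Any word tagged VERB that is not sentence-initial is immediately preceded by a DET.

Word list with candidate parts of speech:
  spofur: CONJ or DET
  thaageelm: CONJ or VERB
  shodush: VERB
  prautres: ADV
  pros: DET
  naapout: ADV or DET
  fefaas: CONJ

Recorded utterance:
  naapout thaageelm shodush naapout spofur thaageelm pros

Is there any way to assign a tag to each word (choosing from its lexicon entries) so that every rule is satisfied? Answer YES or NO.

Candidates per position — 1:naapout {ADV,DET}; 2:thaageelm {CONJ,VERB}; 3:shodush {VERB}; 4:naapout {ADV,DET}; 5:spofur {CONJ,DET}; 6:thaageelm {CONJ,VERB}; 7:pros {DET}.
Rule 3 cannot be satisfied by any choice of tags from the lexicon.
So there is no consistent tagging.

NO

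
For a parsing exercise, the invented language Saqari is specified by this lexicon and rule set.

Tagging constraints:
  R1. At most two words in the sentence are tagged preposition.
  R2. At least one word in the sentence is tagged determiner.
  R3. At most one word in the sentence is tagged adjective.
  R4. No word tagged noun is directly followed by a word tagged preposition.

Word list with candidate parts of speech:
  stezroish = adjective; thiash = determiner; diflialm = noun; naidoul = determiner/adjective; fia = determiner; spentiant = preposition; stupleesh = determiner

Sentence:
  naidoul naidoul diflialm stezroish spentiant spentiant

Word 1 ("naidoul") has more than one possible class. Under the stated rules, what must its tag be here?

Candidates per position — 1:naidoul {determiner,adjective}; 2:naidoul {determiner,adjective}; 3:diflialm {noun}; 4:stezroish {adjective}; 5:spentiant {preposition}; 6:spentiant {preposition}.
Position 1: tagging it adjective would leave rule 3 unsatisfiable, so it must be determiner.
Position 2: tagging it adjective would leave rule 3 unsatisfiable, so it must be determiner.
The only consistent sequence is: determiner determiner noun adjective preposition preposition.
Verifying each rule — rule 1 ✓; rule 2 ✓; rule 3 ✓; rule 4 ✓.

determiner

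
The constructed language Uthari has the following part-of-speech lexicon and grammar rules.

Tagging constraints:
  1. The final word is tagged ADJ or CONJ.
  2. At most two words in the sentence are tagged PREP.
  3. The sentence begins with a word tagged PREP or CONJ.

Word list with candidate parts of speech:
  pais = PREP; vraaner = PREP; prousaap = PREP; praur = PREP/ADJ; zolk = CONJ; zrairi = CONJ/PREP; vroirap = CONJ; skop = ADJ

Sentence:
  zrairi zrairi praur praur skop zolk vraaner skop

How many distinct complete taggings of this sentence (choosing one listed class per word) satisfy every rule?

5

Candidates per position — 1:zrairi {CONJ,PREP}; 2:zrairi {CONJ,PREP}; 3:praur {PREP,ADJ}; 4:praur {PREP,ADJ}; 5:skop {ADJ}; 6:zolk {CONJ}; 7:vraaner {PREP}; 8:skop {ADJ}.
There are 16 candidate sequences in total.
The sequences that satisfy every rule: CONJ CONJ PREP ADJ ADJ CONJ PREP ADJ; CONJ CONJ ADJ PREP ADJ CONJ PREP ADJ; CONJ CONJ ADJ ADJ ADJ CONJ PREP ADJ; CONJ PREP ADJ ADJ ADJ CONJ PREP ADJ; PREP CONJ ADJ ADJ ADJ CONJ PREP ADJ.
Count = 5.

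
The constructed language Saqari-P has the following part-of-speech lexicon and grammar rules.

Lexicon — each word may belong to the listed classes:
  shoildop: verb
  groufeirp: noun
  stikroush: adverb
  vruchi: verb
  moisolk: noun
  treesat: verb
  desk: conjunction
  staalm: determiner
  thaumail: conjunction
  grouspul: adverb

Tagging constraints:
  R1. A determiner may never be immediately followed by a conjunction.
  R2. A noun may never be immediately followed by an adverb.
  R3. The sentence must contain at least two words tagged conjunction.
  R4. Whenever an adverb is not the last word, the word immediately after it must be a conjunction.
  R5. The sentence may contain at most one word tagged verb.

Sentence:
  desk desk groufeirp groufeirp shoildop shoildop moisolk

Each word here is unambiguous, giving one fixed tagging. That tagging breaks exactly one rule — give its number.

Fixed tagging: conjunction conjunction noun noun verb verb noun.
Rule check: R1 ok, R2 ok, R3 ok, R4 ok, R5 fails.
Only rule 5 fails.

5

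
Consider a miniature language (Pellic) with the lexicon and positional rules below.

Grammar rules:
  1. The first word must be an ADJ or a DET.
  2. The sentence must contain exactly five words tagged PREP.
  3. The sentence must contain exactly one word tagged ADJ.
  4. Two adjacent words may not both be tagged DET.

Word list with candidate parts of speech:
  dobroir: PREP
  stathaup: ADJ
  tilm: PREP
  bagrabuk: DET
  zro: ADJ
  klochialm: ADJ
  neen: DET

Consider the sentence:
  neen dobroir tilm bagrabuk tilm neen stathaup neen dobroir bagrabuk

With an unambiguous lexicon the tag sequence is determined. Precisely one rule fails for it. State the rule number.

Fixed tagging: DET PREP PREP DET PREP DET ADJ DET PREP DET.
Rule check: R1 ✓, R2 ✗, R3 ✓, R4 ✓.
Only rule 2 fails.

2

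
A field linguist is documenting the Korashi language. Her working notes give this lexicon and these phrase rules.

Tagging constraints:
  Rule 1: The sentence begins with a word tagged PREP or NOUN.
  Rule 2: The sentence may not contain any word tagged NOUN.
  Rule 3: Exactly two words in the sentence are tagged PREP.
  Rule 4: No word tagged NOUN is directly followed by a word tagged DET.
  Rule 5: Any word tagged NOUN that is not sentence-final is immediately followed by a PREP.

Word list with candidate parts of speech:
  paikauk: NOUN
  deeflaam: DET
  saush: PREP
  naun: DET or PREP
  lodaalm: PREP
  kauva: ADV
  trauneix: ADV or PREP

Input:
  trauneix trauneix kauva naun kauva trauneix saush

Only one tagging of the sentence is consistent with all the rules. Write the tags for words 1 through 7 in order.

Candidates per position — 1:trauneix {ADV,PREP}; 2:trauneix {ADV,PREP}; 3:kauva {ADV}; 4:naun {DET,PREP}; 5:kauva {ADV}; 6:trauneix {ADV,PREP}; 7:saush {PREP}.
Word 1 cannot be ADV — rule 1 would then fail for every completion. It is PREP.
Word 2 cannot be PREP — rule 3 would then fail for every completion. It is ADV.
Word 4 cannot be PREP — rule 3 would then fail for every completion. It is DET.
Word 6 cannot be PREP — rule 3 would then fail for every completion. It is ADV.
The unique satisfying tagging is: PREP ADV ADV DET ADV ADV PREP.
Rule-by-rule: rule 1 ✓; rule 2 ✓; rule 3 ✓; rule 4 ✓; rule 5 ✓.

PREP ADV ADV DET ADV ADV PREP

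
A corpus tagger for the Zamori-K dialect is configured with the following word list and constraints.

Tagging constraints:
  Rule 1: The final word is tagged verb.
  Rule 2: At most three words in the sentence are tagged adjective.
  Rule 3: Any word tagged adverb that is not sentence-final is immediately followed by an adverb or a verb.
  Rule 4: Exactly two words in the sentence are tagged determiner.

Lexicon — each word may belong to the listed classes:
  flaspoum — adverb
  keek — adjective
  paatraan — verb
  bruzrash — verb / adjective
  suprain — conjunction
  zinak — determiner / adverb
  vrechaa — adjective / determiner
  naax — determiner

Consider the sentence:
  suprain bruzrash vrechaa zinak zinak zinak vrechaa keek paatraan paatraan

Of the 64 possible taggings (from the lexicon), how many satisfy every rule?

Candidates per position — 1:suprain {conjunction}; 2:bruzrash {verb,adjective}; 3:vrechaa {adjective,determiner}; 4:zinak {determiner,adverb}; 5:zinak {determiner,adverb}; 6:zinak {determiner,adverb}; 7:vrechaa {adjective,determiner}; 8:keek {adjective}; 9:paatraan {verb}; 10:paatraan {verb}.
There are 64 candidate sequences in total.
Every candidate sequence violates at least one rule; no consistent tagging exists.
Count = 0.

0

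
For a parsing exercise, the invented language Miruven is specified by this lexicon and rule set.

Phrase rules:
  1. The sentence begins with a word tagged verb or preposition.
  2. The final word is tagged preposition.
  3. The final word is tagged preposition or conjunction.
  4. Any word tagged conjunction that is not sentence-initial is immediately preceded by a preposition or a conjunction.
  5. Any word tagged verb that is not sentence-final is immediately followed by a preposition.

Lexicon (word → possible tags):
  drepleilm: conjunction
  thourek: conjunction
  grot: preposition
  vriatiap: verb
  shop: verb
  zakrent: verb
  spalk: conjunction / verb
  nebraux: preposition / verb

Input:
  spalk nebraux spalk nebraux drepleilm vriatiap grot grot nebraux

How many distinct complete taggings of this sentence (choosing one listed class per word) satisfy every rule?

Candidates per position — 1:spalk {conjunction,verb}; 2:nebraux {preposition,verb}; 3:spalk {conjunction,verb}; 4:nebraux {preposition,verb}; 5:drepleilm {conjunction}; 6:vriatiap {verb}; 7:grot {preposition}; 8:grot {preposition}; 9:nebraux {preposition,verb}.
There are 32 candidate sequences in total.
The sequences that satisfy every rule: verb preposition conjunction preposition conjunction verb preposition preposition preposition; verb preposition verb preposition conjunction verb preposition preposition preposition.
Count = 2.

2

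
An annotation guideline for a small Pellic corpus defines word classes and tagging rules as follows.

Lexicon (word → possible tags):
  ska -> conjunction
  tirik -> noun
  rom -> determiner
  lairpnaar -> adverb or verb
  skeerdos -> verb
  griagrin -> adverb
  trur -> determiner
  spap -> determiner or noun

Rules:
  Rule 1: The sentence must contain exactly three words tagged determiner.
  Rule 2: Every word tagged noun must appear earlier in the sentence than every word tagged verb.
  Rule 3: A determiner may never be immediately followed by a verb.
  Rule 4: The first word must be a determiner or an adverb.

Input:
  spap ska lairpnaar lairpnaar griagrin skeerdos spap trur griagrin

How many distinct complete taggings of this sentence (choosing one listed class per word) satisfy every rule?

Candidates per position — 1:spap {determiner,noun}; 2:ska {conjunction}; 3:lairpnaar {adverb,verb}; 4:lairpnaar {adverb,verb}; 5:griagrin {adverb}; 6:skeerdos {verb}; 7:spap {determiner,noun}; 8:trur {determiner}; 9:griagrin {adverb}.
There are 16 candidate sequences in total.
The sequences that satisfy every rule: determiner conjunction adverb adverb adverb verb determiner determiner adverb; determiner conjunction adverb verb adverb verb determiner determiner adverb; determiner conjunction verb adverb adverb verb determiner determiner adverb; determiner conjunction verb verb adverb verb determiner determiner adverb.
Count = 4.

4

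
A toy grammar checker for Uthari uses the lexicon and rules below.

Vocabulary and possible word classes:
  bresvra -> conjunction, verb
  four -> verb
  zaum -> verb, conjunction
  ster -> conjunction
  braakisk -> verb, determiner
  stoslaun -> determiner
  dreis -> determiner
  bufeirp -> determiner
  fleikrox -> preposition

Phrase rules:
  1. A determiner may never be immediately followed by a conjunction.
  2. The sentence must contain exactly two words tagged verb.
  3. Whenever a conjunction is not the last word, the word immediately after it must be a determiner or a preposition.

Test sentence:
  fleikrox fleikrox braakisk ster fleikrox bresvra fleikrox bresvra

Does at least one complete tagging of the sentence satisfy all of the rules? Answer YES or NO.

YES

Candidates per position — 1:fleikrox {preposition}; 2:fleikrox {preposition}; 3:braakisk {verb,determiner}; 4:ster {conjunction}; 5:fleikrox {preposition}; 6:bresvra {conjunction,verb}; 7:fleikrox {preposition}; 8:bresvra {conjunction,verb}.
One satisfying assignment: preposition preposition verb conjunction preposition conjunction preposition verb.
Checking: rule 1 satisfied; rule 2 satisfied; rule 3 satisfied.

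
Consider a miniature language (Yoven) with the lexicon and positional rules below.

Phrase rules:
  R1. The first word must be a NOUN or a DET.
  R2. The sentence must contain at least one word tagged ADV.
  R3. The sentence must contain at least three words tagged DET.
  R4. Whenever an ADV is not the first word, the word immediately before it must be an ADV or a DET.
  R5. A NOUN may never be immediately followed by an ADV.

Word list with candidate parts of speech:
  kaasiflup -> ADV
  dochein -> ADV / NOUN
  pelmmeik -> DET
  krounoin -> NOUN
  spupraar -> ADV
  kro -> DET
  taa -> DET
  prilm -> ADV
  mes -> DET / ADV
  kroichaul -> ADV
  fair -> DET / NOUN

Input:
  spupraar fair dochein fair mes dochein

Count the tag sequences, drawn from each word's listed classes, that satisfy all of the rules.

0

Candidates per position — 1:spupraar {ADV}; 2:fair {DET,NOUN}; 3:dochein {ADV,NOUN}; 4:fair {DET,NOUN}; 5:mes {DET,ADV}; 6:dochein {ADV,NOUN}.
There are 32 candidate sequences in total.
Rule 1 cannot be satisfied by any choice of tags from the lexicon.
So there is no consistent tagging.
Count = 0.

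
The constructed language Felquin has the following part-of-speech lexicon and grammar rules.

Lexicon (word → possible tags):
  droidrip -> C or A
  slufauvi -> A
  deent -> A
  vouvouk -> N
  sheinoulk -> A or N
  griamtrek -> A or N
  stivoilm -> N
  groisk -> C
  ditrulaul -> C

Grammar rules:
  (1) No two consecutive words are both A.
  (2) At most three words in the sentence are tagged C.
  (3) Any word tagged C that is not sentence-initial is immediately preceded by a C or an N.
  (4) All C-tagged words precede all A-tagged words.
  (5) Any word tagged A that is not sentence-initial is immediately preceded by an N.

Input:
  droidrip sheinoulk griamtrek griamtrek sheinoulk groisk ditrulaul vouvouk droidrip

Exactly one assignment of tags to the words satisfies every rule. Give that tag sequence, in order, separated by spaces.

Candidates per position — 1:droidrip {C,A}; 2:sheinoulk {A,N}; 3:griamtrek {A,N}; 4:griamtrek {A,N}; 5:sheinoulk {A,N}; 6:groisk {C}; 7:ditrulaul {C}; 8:vouvouk {N}; 9:droidrip {C,A}.
At position 1, choosing A makes rule 4 impossible to satisfy; hence C.
At position 2, choosing A makes rule 4 impossible to satisfy; hence N.
At position 3, choosing A makes rule 4 impossible to satisfy; hence N.
At position 4, choosing A makes rule 4 impossible to satisfy; hence N.
At position 5, choosing A makes rule 3 impossible to satisfy; hence N.
At position 9, choosing C makes rule 2 impossible to satisfy; hence A.
The unique satisfying tagging is: C N N N N C C N A.
Rule-by-rule: rule 1 satisfied; rule 2 satisfied; rule 3 satisfied; rule 4 satisfied; rule 5 satisfied.

C N N N N C C N A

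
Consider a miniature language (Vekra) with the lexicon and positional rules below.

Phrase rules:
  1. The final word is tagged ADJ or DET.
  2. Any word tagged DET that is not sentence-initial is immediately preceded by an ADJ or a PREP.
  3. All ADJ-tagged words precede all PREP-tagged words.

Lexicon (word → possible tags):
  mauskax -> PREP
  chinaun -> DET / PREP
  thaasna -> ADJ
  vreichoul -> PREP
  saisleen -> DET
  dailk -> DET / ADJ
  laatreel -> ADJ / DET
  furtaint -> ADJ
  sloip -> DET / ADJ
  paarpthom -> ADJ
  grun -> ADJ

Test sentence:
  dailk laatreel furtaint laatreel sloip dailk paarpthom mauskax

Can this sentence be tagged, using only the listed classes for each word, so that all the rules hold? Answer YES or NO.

NO

Candidates per position — 1:dailk {DET,ADJ}; 2:laatreel {ADJ,DET}; 3:furtaint {ADJ}; 4:laatreel {ADJ,DET}; 5:sloip {DET,ADJ}; 6:dailk {DET,ADJ}; 7:paarpthom {ADJ}; 8:mauskax {PREP}.
Rule 1 cannot be satisfied by any choice of tags from the lexicon.
So there is no consistent tagging.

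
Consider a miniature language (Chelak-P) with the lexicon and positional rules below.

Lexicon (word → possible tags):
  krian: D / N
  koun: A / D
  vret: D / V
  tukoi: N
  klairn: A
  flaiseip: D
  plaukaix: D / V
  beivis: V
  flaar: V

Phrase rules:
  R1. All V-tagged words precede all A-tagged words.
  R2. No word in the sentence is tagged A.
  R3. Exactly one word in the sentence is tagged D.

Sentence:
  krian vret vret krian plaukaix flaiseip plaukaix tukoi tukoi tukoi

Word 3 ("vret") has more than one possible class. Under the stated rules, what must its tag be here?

Candidates per position — 1:krian {D,N}; 2:vret {D,V}; 3:vret {D,V}; 4:krian {D,N}; 5:plaukaix {D,V}; 6:flaiseip {D}; 7:plaukaix {D,V}; 8:tukoi {N}; 9:tukoi {N}; 10:tukoi {N}.
Position 1: tagging it D would leave rule 3 unsatisfiable, so it must be N.
Position 2: tagging it D would leave rule 3 unsatisfiable, so it must be V.
Position 3: tagging it D would leave rule 3 unsatisfiable, so it must be V.
Position 4: tagging it D would leave rule 3 unsatisfiable, so it must be N.
Position 5: tagging it D would leave rule 3 unsatisfiable, so it must be V.
Position 7: tagging it D would leave rule 3 unsatisfiable, so it must be V.
The only consistent sequence is: N V V N V D V N N N.
Check: rule 1 holds; rule 2 holds; rule 3 holds.

V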